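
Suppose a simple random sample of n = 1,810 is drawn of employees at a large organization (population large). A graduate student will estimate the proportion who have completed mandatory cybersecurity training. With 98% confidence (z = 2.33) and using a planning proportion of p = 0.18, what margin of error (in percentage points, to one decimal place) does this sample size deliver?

2.1

SE(p̂) = √[p(1−p)/n] = √[0.1476/1810] = 0.00903.
E = z × SE = 2.33 × 0.00903 = 0.02104, or 2.1 percentage points.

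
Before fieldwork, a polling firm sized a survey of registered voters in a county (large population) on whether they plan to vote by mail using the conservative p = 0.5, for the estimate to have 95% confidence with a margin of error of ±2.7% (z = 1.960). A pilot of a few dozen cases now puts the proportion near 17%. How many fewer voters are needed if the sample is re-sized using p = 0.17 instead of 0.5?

574

Conservative (p = 0.5): n = 1.960² × 0.25 / 0.027² ≈ 1317.42 → 1318.
Using p = 0.17: p(1−p) = 0.1411, so n = 1.960² × 0.1411 / 0.027² ≈ 743.55 → 744.
Reduction: 1318 − 744 = 574.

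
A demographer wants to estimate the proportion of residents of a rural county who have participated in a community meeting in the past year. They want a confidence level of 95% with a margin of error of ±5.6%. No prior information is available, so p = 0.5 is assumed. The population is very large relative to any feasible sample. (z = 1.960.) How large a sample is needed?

With p = 0.5, p(1−p) = 0.25.
n = z²·p(1−p)/E² = 1.960² × 0.2500 / 0.056² = 3.8416 × 0.2500 / 0.003136 ≈ 306.25.
Rounding up gives n = 307.

307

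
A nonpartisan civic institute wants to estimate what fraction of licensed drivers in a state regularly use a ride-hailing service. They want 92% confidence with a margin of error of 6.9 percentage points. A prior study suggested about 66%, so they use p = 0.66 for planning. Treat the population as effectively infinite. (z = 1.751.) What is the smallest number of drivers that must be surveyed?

145

With p = 0.66, p(1−p) = 0.2244.
n = z²·p(1−p)/E² = 1.751² × 0.2244 / 0.069² = 3.0660 × 0.2244 / 0.004761 ≈ 144.51.
Rounding up gives n = 145.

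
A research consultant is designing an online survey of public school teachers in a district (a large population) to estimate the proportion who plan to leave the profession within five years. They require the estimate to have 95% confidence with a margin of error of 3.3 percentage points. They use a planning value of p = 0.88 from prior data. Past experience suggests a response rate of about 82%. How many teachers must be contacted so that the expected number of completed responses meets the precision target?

455

For 95% confidence, z = 1.96.
Completed interviews needed: n₀ = 1.96² × 0.1056 / 0.033² ≈ 372.52 → 373.
At an 82% response rate, contacts needed = 373 / 0.82 ≈ 454.88 → 455.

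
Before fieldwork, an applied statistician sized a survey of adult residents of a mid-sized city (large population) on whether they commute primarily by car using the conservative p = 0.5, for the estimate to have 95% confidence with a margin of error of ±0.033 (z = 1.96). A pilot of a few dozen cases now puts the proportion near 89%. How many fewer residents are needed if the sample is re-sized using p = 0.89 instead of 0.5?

Conservative (p = 0.5): n = 1.96² × 0.25 / 0.033² ≈ 881.91 → 882.
Using p = 0.89: p(1−p) = 0.0979, so n = 1.96² × 0.0979 / 0.033² ≈ 345.36 → 346.
Reduction: 882 − 346 = 536.

536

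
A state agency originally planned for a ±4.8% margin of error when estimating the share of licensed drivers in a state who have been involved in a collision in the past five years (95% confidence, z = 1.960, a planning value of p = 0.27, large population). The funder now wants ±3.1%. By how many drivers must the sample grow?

At ±4.8%: n = 1.960² × 0.1971 / 0.048² ≈ 328.64 → 329.
At ±3.1%: n = 1.960² × 0.1971 / 0.031² ≈ 787.91 → 788.
Additional respondents: 788 − 329 = 459.

459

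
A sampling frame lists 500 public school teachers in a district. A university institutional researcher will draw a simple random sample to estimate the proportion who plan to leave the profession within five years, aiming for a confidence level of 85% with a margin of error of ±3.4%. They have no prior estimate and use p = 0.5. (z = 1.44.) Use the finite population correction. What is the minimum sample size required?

237

Unadjusted: n₀ = 1.44² × 0.50 × 0.50 / 0.034² ≈ 448.44, so n₀ = 449.
Finite population correction with N = 500: n = n₀ / (1 + (n₀−1)/N) = 449 / (1 + 448/500) = 449 / 1.8960 ≈ 236.81.
Rounding up, n = 237.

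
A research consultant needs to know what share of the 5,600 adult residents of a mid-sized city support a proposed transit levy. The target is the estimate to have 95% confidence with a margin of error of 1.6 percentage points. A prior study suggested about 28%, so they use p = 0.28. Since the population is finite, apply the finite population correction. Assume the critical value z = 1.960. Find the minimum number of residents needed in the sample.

1965

Unadjusted: n₀ = 1.960² × 0.28 × 0.72 / 0.016² ≈ 3025.26, so n₀ = 3026.
Finite population correction with N = 5,600: n = n₀ / (1 + (n₀−1)/N) = 3026 / (1 + 3025/5600) = 3026 / 1.5402 ≈ 1964.71.
Rounding up, n = 1965.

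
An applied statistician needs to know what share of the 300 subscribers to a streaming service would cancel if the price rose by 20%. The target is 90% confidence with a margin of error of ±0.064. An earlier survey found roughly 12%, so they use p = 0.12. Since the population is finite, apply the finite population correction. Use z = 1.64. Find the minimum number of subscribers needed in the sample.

57

Unadjusted: n₀ = 1.64² × 0.12 × 0.88 / 0.064² ≈ 69.34, so n₀ = 70.
Finite population correction with N = 300: n = n₀ / (1 + (n₀−1)/N) = 70 / (1 + 69/300) = 70 / 1.2300 ≈ 56.91.
Rounding up, n = 57.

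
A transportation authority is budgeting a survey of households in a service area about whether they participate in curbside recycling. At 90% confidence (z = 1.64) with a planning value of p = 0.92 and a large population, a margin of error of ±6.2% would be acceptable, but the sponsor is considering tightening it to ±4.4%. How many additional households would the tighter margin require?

At ±6.2%: n = 1.64² × 0.0736 / 0.062² ≈ 51.50 → 52.
At ±4.4%: n = 1.64² × 0.0736 / 0.044² ≈ 102.25 → 103.
Additional respondents: 103 − 52 = 51.

51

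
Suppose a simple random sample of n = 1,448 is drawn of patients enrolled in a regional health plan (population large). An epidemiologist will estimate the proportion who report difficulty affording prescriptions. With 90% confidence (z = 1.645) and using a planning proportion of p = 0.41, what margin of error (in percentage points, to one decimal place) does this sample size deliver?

SE(p̂) = √[p(1−p)/n] = √[0.2419/1448] = 0.01293.
E = z × SE = 1.645 × 0.01293 = 0.02126, or 2.1 percentage points.

2.1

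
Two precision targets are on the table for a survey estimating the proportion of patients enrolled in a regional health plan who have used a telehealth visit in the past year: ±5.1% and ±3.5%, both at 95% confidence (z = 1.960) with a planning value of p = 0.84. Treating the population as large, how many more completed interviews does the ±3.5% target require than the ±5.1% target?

At ±5.1%: n = 1.960² × 0.1344 / 0.051² ≈ 198.50 → 199.
At ±3.5%: n = 1.960² × 0.1344 / 0.035² ≈ 421.48 → 422.
Additional respondents: 422 − 199 = 223.

223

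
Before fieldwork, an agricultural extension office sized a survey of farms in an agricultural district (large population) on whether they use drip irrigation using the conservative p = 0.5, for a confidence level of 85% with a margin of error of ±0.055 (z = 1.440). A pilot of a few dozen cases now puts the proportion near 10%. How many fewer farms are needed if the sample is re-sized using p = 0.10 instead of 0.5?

110

Conservative (p = 0.5): n = 1.440² × 0.25 / 0.055² ≈ 171.37 → 172.
Using p = 0.10: p(1−p) = 0.0900, so n = 1.440² × 0.0900 / 0.055² ≈ 61.69 → 62.
Reduction: 172 − 62 = 110.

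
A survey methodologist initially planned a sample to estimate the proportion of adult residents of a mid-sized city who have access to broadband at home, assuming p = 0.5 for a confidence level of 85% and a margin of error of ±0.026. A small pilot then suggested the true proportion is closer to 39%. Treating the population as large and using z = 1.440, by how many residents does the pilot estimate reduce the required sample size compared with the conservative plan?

Conservative (p = 0.5): n = 1.440² × 0.25 / 0.026² ≈ 766.86 → 767.
Using p = 0.39: p(1−p) = 0.2379, so n = 1.440² × 0.2379 / 0.026² ≈ 729.75 → 730.
Reduction: 767 − 730 = 37.

37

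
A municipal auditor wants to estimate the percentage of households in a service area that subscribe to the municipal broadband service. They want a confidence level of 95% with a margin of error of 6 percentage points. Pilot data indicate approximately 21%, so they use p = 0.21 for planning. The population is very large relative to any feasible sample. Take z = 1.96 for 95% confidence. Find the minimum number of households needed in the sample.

With p = 0.21, p(1−p) = 0.1659.
n = z²·p(1−p)/E² = 1.96² × 0.1659 / 0.060² = 3.8416 × 0.1659 / 0.003600 ≈ 177.03.
Rounding up gives n = 178.

178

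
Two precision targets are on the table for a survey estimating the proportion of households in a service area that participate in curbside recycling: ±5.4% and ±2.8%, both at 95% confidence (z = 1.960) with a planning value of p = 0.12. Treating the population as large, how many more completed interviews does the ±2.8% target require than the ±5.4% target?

378

At ±5.4%: n = 1.960² × 0.1056 / 0.054² ≈ 139.12 → 140.
At ±2.8%: n = 1.960² × 0.1056 / 0.028² ≈ 517.44 → 518.
Additional respondents: 518 − 140 = 378.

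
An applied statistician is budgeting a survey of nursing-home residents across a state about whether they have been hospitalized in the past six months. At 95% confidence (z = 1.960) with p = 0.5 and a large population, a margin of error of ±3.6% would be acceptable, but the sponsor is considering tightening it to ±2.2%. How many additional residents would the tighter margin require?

At ±3.6%: n = 1.960² × 0.2500 / 0.036² ≈ 741.05 → 742.
At ±2.2%: n = 1.960² × 0.2500 / 0.022² ≈ 1984.30 → 1985.
Additional respondents: 1985 − 742 = 1243.

1243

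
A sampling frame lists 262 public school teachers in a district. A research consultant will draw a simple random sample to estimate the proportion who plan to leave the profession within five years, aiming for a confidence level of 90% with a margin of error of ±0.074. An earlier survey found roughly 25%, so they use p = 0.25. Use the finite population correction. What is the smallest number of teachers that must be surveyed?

For 90% confidence, z = 1.645.
Unadjusted: n₀ = 1.645² × 0.25 × 0.75 / 0.074² ≈ 92.66, so n₀ = 93.
Finite population correction with N = 262: n = n₀ / (1 + (n₀−1)/N) = 93 / (1 + 92/262) = 93 / 1.3511 ≈ 68.83.
Rounding up, n = 69.

69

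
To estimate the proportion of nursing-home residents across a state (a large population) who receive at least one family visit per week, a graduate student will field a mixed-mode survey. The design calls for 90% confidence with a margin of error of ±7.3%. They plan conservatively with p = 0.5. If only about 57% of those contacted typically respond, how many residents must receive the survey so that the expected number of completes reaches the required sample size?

For 90% confidence, z = 1.645.
Completed interviews needed: n₀ = 1.645² × 0.2500 / 0.073² ≈ 126.95 → 127.
At a 57% response rate, contacts needed = 127 / 0.57 ≈ 222.81 → 223.

223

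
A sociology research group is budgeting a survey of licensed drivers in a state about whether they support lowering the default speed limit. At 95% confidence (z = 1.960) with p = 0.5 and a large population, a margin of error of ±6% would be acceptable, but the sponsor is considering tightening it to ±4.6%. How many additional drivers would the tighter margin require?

187

At ±6%: n = 1.960² × 0.2500 / 0.060² ≈ 266.78 → 267.
At ±4.6%: n = 1.960² × 0.2500 / 0.046² ≈ 453.88 → 454.
Additional respondents: 454 − 267 = 187.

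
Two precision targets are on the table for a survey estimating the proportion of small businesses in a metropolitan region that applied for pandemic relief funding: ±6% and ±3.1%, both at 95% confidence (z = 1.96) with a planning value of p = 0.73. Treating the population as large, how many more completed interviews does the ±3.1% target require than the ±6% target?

At ±6%: n = 1.96² × 0.1971 / 0.060² ≈ 210.33 → 211.
At ±3.1%: n = 1.96² × 0.1971 / 0.031² ≈ 787.91 → 788.
Additional respondents: 788 − 211 = 577.

577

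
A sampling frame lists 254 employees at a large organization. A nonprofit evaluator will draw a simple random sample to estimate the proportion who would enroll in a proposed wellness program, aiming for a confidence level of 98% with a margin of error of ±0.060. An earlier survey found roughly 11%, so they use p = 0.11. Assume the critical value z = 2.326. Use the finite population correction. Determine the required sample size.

94

Unadjusted: n₀ = 2.326² × 0.11 × 0.89 / 0.060² ≈ 147.13, so n₀ = 148.
Finite population correction with N = 254: n = n₀ / (1 + (n₀−1)/N) = 148 / (1 + 147/254) = 148 / 1.5787 ≈ 93.75.
Rounding up, n = 94.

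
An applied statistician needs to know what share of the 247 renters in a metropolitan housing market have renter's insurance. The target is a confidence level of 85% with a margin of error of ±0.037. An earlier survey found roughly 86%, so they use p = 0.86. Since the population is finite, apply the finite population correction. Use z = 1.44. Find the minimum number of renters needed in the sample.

106

Unadjusted: n₀ = 1.44² × 0.86 × 0.14 / 0.037² ≈ 182.37, so n₀ = 183.
Finite population correction with N = 247: n = n₀ / (1 + (n₀−1)/N) = 183 / (1 + 182/247) = 183 / 1.7368 ≈ 105.36.
Rounding up, n = 106.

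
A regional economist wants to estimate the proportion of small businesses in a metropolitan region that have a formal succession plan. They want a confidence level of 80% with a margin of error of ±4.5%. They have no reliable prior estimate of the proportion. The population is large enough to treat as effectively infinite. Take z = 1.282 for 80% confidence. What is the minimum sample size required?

With no prior estimate, use p = 0.5, giving p(1−p) = 0.25.
n = z²·p(1−p)/E² = 1.282² × 0.2500 / 0.045² = 1.6435 × 0.2500 / 0.002025 ≈ 202.90.
Rounding up gives n = 203.

203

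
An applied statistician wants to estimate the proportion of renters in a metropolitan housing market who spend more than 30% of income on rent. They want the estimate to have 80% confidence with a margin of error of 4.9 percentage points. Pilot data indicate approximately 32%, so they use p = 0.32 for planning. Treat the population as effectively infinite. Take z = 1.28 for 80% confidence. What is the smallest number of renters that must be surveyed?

149

With p = 0.32, p(1−p) = 0.2176.
n = z²·p(1−p)/E² = 1.28² × 0.2176 / 0.049² = 1.6384 × 0.2176 / 0.002401 ≈ 148.49.
Rounding up gives n = 149.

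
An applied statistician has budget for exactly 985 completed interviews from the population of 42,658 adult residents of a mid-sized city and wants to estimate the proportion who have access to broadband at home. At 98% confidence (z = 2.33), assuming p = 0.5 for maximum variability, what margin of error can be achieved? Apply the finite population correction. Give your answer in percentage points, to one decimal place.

3.7

Finite-population factor: (N−n)/(N−1) = (42658−985)/(42658−1) = 0.9769.
SE(p̂) = √[p(1−p)/n · (N−n)/(N−1)] = √[0.2500/985 × 0.9769] = 0.01575.
E = z × SE = 2.33 × 0.01575 = 0.03669 ≈ 3.7 percentage points.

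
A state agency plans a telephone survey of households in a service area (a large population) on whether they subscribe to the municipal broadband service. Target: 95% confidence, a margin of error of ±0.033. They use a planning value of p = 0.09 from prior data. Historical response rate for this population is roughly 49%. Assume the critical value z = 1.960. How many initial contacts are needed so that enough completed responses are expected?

Completed interviews needed: n₀ = 1.960² × 0.0819 / 0.033² ≈ 288.91 → 289.
At a 49% response rate, contacts needed = 289 / 0.49 ≈ 589.80 → 590.

590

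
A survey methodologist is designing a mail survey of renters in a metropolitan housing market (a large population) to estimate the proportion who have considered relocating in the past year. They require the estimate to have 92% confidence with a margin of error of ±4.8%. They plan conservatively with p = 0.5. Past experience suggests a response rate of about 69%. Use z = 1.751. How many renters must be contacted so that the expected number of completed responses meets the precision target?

483

Completed interviews needed: n₀ = 1.751² × 0.2500 / 0.048² ≈ 332.68 → 333.
At a 69% response rate, contacts needed = 333 / 0.69 ≈ 482.61 → 483.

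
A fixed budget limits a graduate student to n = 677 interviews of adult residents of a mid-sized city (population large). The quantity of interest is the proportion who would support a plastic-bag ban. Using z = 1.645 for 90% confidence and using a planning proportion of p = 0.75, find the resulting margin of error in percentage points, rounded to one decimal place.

2.7

SE(p̂) = √[p(1−p)/n] = √[0.1875/677] = 0.01664.
E = z × SE = 1.645 × 0.01664 = 0.02738, or 2.7 percentage points.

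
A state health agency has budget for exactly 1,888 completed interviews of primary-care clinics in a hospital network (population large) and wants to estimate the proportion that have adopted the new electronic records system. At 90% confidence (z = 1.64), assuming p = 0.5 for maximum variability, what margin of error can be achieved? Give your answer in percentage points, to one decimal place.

1.9

SE(p̂) = √[p(1−p)/n] = √[0.2500/1888] = 0.01151.
E = z × SE = 1.64 × 0.01151 = 0.01887, or 1.9 percentage points.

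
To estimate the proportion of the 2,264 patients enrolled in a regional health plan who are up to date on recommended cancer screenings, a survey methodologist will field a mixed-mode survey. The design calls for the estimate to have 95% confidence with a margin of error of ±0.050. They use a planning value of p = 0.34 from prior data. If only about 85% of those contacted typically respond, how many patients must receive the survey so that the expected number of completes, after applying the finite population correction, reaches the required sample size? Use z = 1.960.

Completed interviews needed (unadjusted): n₀ = 1.960² × 0.2244 / 0.050² ≈ 344.82 → 345.
FPC for N = 2,264: n = 345 / (1 + 344/2264) = 345 / 1.1519 ≈ 299.49 → 300.
At an 85% response rate, contacts needed = 300 / 0.85 ≈ 352.94 → 353.

353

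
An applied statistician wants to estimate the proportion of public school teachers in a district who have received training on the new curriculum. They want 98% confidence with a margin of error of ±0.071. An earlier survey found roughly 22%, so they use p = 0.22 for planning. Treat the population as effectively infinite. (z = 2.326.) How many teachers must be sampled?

185

With p = 0.22, p(1−p) = 0.1716.
n = z²·p(1−p)/E² = 2.326² × 0.1716 / 0.071² = 5.4103 × 0.1716 / 0.005041 ≈ 184.17.
Rounding up gives n = 185.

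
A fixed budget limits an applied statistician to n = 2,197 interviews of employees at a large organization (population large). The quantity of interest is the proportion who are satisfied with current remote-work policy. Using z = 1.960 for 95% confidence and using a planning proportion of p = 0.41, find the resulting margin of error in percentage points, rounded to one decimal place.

2.1

SE(p̂) = √[p(1−p)/n] = √[0.2419/2197] = 0.01049.
E = z × SE = 1.960 × 0.01049 = 0.02057, or 2.1 percentage points.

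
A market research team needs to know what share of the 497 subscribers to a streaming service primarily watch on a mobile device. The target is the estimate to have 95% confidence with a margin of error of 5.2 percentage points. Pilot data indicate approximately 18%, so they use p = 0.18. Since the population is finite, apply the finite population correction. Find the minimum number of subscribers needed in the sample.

For 95% confidence, z = 1.960.
Unadjusted: n₀ = 1.960² × 0.18 × 0.82 / 0.052² ≈ 209.70, so n₀ = 210.
Finite population correction with N = 497: n = n₀ / (1 + (n₀−1)/N) = 210 / (1 + 209/497) = 210 / 1.4205 ≈ 147.83.
Rounding up, n = 148.

148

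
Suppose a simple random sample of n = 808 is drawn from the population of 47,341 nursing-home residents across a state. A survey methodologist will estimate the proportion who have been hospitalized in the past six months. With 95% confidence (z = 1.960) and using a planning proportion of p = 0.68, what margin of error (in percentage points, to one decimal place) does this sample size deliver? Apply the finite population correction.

3.2

Finite-population factor: (N−n)/(N−1) = (47341−808)/(47341−1) = 0.9830.
SE(p̂) = √[p(1−p)/n · (N−n)/(N−1)] = √[0.2176/808 × 0.9830] = 0.01627.
E = z × SE = 1.960 × 0.01627 = 0.03189 ≈ 3.2 percentage points.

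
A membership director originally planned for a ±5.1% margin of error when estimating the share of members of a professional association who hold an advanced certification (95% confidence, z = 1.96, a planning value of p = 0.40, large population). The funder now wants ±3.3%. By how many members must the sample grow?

492

At ±5.1%: n = 1.96² × 0.2400 / 0.051² ≈ 354.47 → 355.
At ±3.3%: n = 1.96² × 0.2400 / 0.033² ≈ 846.63 → 847.
Additional respondents: 847 − 355 = 492.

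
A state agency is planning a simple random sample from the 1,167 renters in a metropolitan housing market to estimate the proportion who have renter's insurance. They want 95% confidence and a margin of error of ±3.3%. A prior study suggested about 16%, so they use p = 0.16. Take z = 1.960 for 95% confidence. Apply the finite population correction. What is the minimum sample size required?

Unadjusted: n₀ = 1.960² × 0.16 × 0.84 / 0.033² ≈ 474.11, so n₀ = 475.
Finite population correction with N = 1,167: n = n₀ / (1 + (n₀−1)/N) = 475 / (1 + 474/1167) = 475 / 1.4062 ≈ 337.80.
Rounding up, n = 338.

338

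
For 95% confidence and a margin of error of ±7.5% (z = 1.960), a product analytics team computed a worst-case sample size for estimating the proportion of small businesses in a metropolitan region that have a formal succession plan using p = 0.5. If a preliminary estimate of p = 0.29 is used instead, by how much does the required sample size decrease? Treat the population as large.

Conservative (p = 0.5): n = 1.960² × 0.25 / 0.075² ≈ 170.74 → 171.
Using p = 0.29: p(1−p) = 0.2059, so n = 1.960² × 0.2059 / 0.075² ≈ 140.62 → 141.
Reduction: 171 − 141 = 30.

30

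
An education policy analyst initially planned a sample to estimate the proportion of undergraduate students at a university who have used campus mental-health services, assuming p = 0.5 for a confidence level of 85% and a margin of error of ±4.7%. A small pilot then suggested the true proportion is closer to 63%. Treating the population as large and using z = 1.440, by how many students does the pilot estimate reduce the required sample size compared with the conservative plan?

Conservative (p = 0.5): n = 1.440² × 0.25 / 0.047² ≈ 234.68 → 235.
Using p = 0.63: p(1−p) = 0.2331, so n = 1.440² × 0.2331 / 0.047² ≈ 218.81 → 219.
Reduction: 235 − 219 = 16.

16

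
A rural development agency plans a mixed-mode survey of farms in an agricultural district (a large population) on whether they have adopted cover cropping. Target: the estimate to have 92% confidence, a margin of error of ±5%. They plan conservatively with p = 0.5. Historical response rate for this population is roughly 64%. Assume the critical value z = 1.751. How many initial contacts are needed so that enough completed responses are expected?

480

Completed interviews needed: n₀ = 1.751² × 0.2500 / 0.050² ≈ 306.60 → 307.
At a 64% response rate, contacts needed = 307 / 0.64 ≈ 479.69 → 480.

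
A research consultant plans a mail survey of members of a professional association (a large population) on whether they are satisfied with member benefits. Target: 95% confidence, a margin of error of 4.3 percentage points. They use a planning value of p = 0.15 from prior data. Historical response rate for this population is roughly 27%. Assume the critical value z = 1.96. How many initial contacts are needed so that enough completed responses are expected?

Completed interviews needed: n₀ = 1.96² × 0.1275 / 0.043² ≈ 264.90 → 265.
At a 27% response rate, contacts needed = 265 / 0.27 ≈ 981.48 → 982.

982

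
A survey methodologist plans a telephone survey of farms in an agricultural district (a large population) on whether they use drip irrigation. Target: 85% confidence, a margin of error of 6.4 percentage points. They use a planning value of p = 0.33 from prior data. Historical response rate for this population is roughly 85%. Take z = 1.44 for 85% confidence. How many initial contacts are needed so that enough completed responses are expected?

Completed interviews needed: n₀ = 1.44² × 0.2211 / 0.064² ≈ 111.93 → 112.
At an 85% response rate, contacts needed = 112 / 0.85 ≈ 131.76 → 132.

132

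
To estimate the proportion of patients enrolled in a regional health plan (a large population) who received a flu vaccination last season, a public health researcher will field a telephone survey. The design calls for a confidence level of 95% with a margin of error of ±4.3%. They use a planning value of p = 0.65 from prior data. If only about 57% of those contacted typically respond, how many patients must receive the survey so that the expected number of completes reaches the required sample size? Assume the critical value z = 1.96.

Completed interviews needed: n₀ = 1.96² × 0.2275 / 0.043² ≈ 472.67 → 473.
At a 57% response rate, contacts needed = 473 / 0.57 ≈ 829.82 → 830.

830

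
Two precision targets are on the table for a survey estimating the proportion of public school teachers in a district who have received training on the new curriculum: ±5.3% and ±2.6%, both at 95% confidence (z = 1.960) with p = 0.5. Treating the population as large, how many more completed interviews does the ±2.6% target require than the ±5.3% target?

At ±5.3%: n = 1.960² × 0.2500 / 0.053² ≈ 341.90 → 342.
At ±2.6%: n = 1.960² × 0.2500 / 0.026² ≈ 1420.71 → 1421.
Additional respondents: 1421 − 342 = 1079.

1079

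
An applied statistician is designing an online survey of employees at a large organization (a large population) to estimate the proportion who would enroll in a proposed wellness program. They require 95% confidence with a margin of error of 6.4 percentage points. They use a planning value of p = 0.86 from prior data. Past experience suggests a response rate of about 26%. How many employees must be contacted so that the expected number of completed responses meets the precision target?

For 95% confidence, z = 1.960.
Completed interviews needed: n₀ = 1.960² × 0.1204 / 0.064² ≈ 112.92 → 113.
At a 26% response rate, contacts needed = 113 / 0.26 ≈ 434.62 → 435.

435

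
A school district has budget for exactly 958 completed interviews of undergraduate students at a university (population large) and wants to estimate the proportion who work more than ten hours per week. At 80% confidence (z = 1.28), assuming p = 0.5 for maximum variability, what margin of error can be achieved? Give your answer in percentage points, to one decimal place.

SE(p̂) = √[p(1−p)/n] = √[0.2500/958] = 0.01615.
E = z × SE = 1.28 × 0.01615 = 0.02068, or 2.1 percentage points.

2.1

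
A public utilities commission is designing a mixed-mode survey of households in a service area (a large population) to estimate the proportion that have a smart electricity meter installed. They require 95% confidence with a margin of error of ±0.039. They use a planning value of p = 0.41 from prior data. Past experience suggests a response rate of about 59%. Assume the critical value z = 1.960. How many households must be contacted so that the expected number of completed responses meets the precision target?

Completed interviews needed: n₀ = 1.960² × 0.2419 / 0.039² ≈ 610.97 → 611.
At a 59% response rate, contacts needed = 611 / 0.59 ≈ 1035.59 → 1036.

1036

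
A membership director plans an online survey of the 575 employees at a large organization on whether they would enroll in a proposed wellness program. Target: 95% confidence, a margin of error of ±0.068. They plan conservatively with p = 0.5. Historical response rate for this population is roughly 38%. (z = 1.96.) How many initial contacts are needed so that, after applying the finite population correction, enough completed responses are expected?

403

Completed interviews needed (unadjusted): n₀ = 1.96² × 0.2500 / 0.068² ≈ 207.70 → 208.
FPC for N = 575: n = 208 / (1 + 207/575) = 208 / 1.3600 ≈ 152.94 → 153.
At a 38% response rate, contacts needed = 153 / 0.38 ≈ 402.63 → 403.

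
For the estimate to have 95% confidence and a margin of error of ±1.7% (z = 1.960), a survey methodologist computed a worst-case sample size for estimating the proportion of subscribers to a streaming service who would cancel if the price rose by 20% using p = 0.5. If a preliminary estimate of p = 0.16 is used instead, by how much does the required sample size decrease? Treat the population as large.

Conservative (p = 0.5): n = 1.960² × 0.25 / 0.017² ≈ 3323.18 → 3324.
Using p = 0.16: p(1−p) = 0.1344, so n = 1.960² × 0.1344 / 0.017² ≈ 1786.54 → 1787.
Reduction: 3324 − 1787 = 1537.

1537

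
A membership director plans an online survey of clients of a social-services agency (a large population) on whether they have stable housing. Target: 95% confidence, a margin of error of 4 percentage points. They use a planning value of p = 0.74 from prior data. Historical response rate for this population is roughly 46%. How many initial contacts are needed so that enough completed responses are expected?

1005

For 95% confidence, z = 1.96.
Completed interviews needed: n₀ = 1.96² × 0.1924 / 0.040² ≈ 461.95 → 462.
At a 46% response rate, contacts needed = 462 / 0.46 ≈ 1004.35 → 1005.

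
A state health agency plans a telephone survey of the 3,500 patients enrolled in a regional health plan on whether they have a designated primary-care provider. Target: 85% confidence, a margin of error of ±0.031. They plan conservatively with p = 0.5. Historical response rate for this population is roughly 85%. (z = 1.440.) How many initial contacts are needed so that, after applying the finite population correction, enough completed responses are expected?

551

Completed interviews needed (unadjusted): n₀ = 1.440² × 0.2500 / 0.031² ≈ 539.44 → 540.
FPC for N = 3,500: n = 540 / (1 + 539/3500) = 540 / 1.1540 ≈ 467.94 → 468.
At an 85% response rate, contacts needed = 468 / 0.85 ≈ 550.59 → 551.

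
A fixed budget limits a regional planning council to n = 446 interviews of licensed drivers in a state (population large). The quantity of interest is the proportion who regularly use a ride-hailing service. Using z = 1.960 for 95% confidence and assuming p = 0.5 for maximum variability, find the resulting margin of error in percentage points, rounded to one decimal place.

SE(p̂) = √[p(1−p)/n] = √[0.2500/446] = 0.02368.
E = z × SE = 1.960 × 0.02368 = 0.04640, or 4.6 percentage points.

4.6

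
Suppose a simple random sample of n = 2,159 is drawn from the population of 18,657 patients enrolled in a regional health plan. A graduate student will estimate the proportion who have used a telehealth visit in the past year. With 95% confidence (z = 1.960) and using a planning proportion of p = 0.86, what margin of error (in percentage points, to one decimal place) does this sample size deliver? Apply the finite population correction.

Finite-population factor: (N−n)/(N−1) = (18657−2159)/(18657−1) = 0.8843.
SE(p̂) = √[p(1−p)/n · (N−n)/(N−1)] = √[0.1204/2159 × 0.8843] = 0.00702.
E = z × SE = 1.960 × 0.00702 = 0.01376 ≈ 1.4 percentage points.

1.4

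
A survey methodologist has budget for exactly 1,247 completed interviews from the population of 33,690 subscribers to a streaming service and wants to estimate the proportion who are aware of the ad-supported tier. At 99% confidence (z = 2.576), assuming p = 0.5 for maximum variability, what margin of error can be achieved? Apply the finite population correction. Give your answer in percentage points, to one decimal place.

3.6

Finite-population factor: (N−n)/(N−1) = (33690−1247)/(33690−1) = 0.9630.
SE(p̂) = √[p(1−p)/n · (N−n)/(N−1)] = √[0.2500/1247 × 0.9630] = 0.01389.
E = z × SE = 2.576 × 0.01389 = 0.03579 ≈ 3.6 percentage points.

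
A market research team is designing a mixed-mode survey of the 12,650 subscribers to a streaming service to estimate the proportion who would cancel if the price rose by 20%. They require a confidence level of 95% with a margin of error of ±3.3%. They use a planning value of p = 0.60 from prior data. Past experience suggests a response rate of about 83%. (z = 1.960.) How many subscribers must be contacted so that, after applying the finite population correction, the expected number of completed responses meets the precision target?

Completed interviews needed (unadjusted): n₀ = 1.960² × 0.2400 / 0.033² ≈ 846.63 → 847.
FPC for N = 12,650: n = 847 / (1 + 846/12650) = 847 / 1.0669 ≈ 793.91 → 794.
At an 83% response rate, contacts needed = 794 / 0.83 ≈ 956.63 → 957.

957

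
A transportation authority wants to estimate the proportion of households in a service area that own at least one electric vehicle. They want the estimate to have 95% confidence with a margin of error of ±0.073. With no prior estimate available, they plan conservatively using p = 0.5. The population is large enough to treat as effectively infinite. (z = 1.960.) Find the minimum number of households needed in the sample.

181

With p = 0.5, p(1−p) = 0.25.
n = z²·p(1−p)/E² = 1.960² × 0.2500 / 0.073² = 3.8416 × 0.2500 / 0.005329 ≈ 180.22.
Rounding up gives n = 181.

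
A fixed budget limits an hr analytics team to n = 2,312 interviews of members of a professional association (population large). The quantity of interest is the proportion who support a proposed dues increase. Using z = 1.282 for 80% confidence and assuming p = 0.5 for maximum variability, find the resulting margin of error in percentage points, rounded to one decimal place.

1.3

SE(p̂) = √[p(1−p)/n] = √[0.2500/2312] = 0.01040.
E = z × SE = 1.282 × 0.01040 = 0.01333, or 1.3 percentage points.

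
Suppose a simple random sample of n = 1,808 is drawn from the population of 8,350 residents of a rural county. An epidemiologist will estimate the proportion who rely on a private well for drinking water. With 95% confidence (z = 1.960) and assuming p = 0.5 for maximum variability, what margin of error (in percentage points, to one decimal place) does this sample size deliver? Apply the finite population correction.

Finite-population factor: (N−n)/(N−1) = (8350−1808)/(8350−1) = 0.7836.
SE(p̂) = √[p(1−p)/n · (N−n)/(N−1)] = √[0.2500/1808 × 0.7836] = 0.01041.
E = z × SE = 1.960 × 0.01041 = 0.02040 ≈ 2.0 percentage points.

2.0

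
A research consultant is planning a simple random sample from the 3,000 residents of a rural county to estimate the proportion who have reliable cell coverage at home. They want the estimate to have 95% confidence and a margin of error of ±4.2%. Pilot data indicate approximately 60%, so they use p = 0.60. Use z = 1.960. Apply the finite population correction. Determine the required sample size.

Unadjusted: n₀ = 1.960² × 0.60 × 0.40 / 0.042² ≈ 522.67, so n₀ = 523.
Finite population correction with N = 3,000: n = n₀ / (1 + (n₀−1)/N) = 523 / (1 + 522/3000) = 523 / 1.1740 ≈ 445.49.
Rounding up, n = 446.

446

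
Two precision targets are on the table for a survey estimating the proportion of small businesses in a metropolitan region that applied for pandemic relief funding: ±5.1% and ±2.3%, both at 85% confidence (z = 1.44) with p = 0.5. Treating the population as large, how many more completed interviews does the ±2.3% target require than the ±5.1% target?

780

At ±5.1%: n = 1.44² × 0.2500 / 0.051² ≈ 199.31 → 200.
At ±2.3%: n = 1.44² × 0.2500 / 0.023² ≈ 979.96 → 980.
Additional respondents: 980 − 200 = 780.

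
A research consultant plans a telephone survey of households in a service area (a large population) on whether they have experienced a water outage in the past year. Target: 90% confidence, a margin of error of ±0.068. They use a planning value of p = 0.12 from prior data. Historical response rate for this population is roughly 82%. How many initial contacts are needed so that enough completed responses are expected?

For 90% confidence, z = 1.645.
Completed interviews needed: n₀ = 1.645² × 0.1056 / 0.068² ≈ 61.80 → 62.
At an 82% response rate, contacts needed = 62 / 0.82 ≈ 75.61 → 76.

76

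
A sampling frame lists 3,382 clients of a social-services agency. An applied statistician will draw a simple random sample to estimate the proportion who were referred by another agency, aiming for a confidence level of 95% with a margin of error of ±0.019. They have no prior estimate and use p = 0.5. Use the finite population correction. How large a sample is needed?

1490

For 95% confidence, z = 1.960.
Unadjusted: n₀ = 1.960² × 0.50 × 0.50 / 0.019² ≈ 2660.39, so n₀ = 2661.
Finite population correction with N = 3,382: n = n₀ / (1 + (n₀−1)/N) = 2661 / (1 + 2660/3382) = 2661 / 1.7865 ≈ 1489.49.
Rounding up, n = 1490.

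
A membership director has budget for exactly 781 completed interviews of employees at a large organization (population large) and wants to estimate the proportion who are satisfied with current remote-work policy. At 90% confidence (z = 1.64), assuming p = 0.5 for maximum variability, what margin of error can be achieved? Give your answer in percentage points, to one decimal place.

SE(p̂) = √[p(1−p)/n] = √[0.2500/781] = 0.01789.
E = z × SE = 1.64 × 0.01789 = 0.02934, or 2.9 percentage points.

2.9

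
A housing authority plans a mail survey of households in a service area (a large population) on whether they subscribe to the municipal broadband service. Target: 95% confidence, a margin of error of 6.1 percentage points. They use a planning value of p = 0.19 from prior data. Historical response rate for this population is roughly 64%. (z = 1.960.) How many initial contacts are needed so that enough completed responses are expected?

249

Completed interviews needed: n₀ = 1.960² × 0.1539 / 0.061² ≈ 158.89 → 159.
At a 64% response rate, contacts needed = 159 / 0.64 ≈ 248.44 → 249.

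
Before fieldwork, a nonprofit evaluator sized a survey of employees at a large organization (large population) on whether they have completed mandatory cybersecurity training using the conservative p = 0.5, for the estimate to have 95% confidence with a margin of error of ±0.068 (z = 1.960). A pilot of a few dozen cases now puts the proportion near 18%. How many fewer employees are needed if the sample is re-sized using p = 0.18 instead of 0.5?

85

Conservative (p = 0.5): n = 1.960² × 0.25 / 0.068² ≈ 207.70 → 208.
Using p = 0.18: p(1−p) = 0.1476, so n = 1.960² × 0.1476 / 0.068² ≈ 122.63 → 123.
Reduction: 208 − 123 = 85.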